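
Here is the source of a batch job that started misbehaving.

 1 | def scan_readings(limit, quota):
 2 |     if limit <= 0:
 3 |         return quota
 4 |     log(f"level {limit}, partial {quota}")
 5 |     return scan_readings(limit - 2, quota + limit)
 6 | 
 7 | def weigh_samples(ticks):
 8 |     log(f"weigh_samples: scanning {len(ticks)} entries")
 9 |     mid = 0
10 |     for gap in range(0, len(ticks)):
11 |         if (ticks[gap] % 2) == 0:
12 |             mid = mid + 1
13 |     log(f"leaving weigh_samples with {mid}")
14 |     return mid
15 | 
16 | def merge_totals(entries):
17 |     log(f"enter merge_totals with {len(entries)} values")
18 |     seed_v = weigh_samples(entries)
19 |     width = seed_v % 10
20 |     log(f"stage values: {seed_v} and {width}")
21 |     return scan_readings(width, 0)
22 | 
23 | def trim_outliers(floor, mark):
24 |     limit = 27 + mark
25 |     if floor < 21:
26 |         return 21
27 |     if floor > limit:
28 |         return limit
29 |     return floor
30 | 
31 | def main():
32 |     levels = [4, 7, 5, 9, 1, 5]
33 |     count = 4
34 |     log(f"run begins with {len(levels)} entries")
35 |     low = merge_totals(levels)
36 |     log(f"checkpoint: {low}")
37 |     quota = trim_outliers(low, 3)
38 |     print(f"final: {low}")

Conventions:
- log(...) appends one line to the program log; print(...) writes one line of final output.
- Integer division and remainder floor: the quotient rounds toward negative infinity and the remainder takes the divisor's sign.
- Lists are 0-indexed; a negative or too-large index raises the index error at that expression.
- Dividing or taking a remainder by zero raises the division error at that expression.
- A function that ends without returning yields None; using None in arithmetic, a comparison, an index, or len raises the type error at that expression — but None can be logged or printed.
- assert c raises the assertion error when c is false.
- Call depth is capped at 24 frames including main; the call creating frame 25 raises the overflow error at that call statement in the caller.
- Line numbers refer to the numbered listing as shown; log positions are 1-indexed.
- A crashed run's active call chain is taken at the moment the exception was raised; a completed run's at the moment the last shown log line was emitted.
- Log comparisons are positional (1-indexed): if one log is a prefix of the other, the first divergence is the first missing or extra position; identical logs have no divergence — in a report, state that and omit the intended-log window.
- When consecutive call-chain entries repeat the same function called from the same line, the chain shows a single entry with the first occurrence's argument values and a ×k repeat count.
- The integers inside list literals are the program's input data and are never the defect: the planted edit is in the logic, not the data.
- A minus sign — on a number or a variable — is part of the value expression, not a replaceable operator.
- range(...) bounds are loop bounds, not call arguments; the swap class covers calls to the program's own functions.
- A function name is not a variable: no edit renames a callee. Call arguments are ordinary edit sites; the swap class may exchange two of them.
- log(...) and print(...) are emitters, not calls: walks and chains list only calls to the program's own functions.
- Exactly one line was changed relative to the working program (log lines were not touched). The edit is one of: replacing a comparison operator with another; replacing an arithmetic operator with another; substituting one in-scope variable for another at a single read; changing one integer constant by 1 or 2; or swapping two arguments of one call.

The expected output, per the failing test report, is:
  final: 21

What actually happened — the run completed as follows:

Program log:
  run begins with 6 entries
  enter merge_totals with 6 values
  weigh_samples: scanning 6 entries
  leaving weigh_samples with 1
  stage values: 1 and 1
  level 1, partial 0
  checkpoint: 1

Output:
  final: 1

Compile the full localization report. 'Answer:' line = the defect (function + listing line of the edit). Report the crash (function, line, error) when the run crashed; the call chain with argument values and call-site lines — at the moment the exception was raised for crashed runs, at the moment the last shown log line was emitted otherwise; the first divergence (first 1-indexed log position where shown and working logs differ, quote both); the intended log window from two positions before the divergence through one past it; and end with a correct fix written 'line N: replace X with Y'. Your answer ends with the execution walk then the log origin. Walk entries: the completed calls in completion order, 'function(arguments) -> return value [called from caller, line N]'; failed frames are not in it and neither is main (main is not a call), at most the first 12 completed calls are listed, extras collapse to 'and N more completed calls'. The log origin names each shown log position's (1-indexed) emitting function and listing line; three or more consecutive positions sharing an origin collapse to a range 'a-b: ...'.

Answer: the defect is in main at line 38.
Key fact: Log streams are identical — the defect surfaces only in the printed output.
Call chain: main.
First divergence: there is none — every log position agrees.
Execution walk:
  weigh_samples([4, 7, 5, 9, 1, 5]) -> 1  [called from merge_totals, line 18]
  scan_readings(-1, 1) -> 1  [called from scan_readings, line 5]
  scan_readings(1, 0) -> 1  [called from merge_totals, line 21]
  merge_totals([4, 7, 5, 9, 1, 5]) -> 1  [called from main, line 35]
  trim_outliers(1, 3) -> 21  [called from main, line 37]
Log origin:
  1 — main, line 34
  2 — merge_totals, line 17
  3 — weigh_samples, line 8
  4 — weigh_samples, line 13
  5 — merge_totals, line 20
  6 — scan_readings, line 4
  7 — main, line 36
A correct fix: line 38: replace `low` with `quota`.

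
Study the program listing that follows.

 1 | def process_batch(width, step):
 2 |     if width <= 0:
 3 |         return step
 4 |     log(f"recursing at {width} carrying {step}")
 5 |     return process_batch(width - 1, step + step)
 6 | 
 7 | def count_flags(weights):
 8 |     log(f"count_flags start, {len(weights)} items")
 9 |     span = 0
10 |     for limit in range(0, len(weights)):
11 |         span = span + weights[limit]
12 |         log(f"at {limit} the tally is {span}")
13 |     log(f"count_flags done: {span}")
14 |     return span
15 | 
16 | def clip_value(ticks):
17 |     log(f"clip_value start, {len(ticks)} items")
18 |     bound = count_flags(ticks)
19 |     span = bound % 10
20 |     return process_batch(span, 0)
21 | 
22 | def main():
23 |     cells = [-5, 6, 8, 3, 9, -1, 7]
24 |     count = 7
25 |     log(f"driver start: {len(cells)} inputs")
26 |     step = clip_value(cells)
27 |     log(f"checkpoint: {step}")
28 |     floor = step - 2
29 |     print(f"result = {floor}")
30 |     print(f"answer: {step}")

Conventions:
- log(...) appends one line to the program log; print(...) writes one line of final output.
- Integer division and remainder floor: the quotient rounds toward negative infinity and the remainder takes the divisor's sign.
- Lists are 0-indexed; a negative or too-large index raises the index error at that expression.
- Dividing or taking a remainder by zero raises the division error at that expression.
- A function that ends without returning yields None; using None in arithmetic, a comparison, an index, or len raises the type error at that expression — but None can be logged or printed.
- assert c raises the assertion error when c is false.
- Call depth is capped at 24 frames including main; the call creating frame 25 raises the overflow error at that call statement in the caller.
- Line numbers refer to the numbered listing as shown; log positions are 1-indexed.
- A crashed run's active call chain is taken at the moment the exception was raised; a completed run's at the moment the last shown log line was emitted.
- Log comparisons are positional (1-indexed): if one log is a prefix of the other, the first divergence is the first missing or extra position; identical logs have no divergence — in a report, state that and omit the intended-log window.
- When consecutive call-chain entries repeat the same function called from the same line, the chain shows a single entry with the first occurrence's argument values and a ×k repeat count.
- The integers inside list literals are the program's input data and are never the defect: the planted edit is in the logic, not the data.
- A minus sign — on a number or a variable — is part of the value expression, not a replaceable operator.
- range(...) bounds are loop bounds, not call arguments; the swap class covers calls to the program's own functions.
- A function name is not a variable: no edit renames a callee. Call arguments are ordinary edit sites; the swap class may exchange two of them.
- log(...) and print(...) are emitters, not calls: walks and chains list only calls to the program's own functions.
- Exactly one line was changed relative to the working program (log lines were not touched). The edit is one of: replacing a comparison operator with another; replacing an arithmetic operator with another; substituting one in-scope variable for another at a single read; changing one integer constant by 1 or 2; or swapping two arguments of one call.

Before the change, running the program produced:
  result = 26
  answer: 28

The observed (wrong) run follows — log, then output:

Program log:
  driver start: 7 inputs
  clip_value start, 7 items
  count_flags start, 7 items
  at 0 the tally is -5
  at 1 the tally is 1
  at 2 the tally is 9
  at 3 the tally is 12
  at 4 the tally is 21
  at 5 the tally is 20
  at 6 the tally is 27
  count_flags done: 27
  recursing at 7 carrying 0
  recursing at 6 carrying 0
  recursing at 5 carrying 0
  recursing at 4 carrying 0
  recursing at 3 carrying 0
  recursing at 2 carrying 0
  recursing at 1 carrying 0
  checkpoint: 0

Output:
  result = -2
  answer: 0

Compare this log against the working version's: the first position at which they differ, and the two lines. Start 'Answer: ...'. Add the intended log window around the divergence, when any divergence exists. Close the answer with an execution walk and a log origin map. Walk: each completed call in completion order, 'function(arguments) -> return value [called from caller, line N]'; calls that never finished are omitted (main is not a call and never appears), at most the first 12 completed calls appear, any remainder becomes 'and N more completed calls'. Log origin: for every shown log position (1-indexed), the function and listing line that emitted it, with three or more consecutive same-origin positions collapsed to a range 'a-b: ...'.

Answer: at position 13 the run shows 'recursing at 6 carrying 0' where the working version logs 'recursing at 6 carrying 7'.
Intended log window:
  11: count_flags done: 27
  12: recursing at 7 carrying 0
  13: recursing at 6 carrying 7
  14: recursing at 5 carrying 13
Execution walk:
  count_flags([-5, 6, 8, 3, 9, -1, 7]) -> 27  [called from clip_value, line 18]
  process_batch(0, 0) -> 0  [called from process_batch, line 5]
  process_batch(1, 0) -> 0  [called from process_batch, line 5]
  process_batch(2, 0) -> 0  [called from process_batch, line 5]
  process_batch(3, 0) -> 0  [called from process_batch, line 5]
  process_batch(4, 0) -> 0  [called from process_batch, line 5]
  process_batch(5, 0) -> 0  [called from process_batch, line 5]
  process_batch(6, 0) -> 0  [called from process_batch, line 5]
  process_batch(7, 0) -> 0  [called from clip_value, line 20]
  clip_value([-5, 6, 8, 3, 9, -1, 7]) -> 0  [called from main, line 26]
Log origins:
  1 — main, line 25
  2 — clip_value, line 17
  3 — count_flags, line 8
  4-10 — count_flags, line 12
  11 — count_flags, line 13
  12-18 — process_batch, line 4
  19 — main, line 27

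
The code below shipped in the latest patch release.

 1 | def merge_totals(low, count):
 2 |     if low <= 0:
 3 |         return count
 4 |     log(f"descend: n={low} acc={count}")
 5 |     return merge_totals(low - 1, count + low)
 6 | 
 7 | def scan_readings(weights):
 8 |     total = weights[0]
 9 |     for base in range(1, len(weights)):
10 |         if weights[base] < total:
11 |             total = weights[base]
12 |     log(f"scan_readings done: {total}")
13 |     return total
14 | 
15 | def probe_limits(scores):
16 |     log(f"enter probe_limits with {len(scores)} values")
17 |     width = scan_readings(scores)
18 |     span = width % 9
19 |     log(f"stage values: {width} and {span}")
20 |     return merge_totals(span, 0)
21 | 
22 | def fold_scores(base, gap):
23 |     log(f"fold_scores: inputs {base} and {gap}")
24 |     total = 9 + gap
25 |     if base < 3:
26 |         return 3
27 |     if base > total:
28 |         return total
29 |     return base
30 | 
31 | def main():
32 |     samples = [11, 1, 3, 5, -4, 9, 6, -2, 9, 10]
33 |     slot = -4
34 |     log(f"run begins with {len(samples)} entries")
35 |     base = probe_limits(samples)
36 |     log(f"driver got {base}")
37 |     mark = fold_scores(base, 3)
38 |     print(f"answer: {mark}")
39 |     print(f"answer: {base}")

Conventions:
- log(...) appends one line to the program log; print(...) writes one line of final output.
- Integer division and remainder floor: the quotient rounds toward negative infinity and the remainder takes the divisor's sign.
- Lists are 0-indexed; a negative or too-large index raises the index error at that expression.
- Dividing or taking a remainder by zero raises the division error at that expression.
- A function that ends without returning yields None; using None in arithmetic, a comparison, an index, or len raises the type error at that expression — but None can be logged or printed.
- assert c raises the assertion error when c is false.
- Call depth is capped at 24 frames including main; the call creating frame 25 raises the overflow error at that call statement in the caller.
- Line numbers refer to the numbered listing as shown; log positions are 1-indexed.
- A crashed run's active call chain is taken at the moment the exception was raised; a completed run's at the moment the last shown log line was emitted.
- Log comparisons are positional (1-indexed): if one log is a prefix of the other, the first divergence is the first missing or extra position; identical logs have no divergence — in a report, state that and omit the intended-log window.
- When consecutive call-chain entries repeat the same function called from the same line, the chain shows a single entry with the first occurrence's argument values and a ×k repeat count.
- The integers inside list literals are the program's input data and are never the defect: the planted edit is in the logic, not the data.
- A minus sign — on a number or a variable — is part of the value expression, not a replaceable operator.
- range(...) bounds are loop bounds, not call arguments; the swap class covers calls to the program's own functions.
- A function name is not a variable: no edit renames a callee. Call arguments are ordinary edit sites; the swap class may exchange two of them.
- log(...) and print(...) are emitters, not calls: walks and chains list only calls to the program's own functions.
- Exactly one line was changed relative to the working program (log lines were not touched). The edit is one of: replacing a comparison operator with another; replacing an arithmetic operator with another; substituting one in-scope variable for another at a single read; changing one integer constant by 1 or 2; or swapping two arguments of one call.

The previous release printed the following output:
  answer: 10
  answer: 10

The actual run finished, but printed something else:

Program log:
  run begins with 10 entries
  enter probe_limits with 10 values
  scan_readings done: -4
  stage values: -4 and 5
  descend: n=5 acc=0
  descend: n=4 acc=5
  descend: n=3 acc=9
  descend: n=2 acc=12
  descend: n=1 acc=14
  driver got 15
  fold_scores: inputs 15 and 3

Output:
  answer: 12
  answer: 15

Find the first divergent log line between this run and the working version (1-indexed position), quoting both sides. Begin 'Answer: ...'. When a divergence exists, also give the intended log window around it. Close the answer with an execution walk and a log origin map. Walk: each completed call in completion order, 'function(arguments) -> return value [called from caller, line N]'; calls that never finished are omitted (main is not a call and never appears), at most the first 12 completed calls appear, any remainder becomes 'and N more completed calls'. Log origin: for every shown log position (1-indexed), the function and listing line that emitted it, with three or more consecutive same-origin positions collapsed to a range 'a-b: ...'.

Answer: position 4; shown 'stage values: -4 and 5' vs intended 'stage values: -4 and 4'.
Intended log window:
  2: enter probe_limits with 10 values
  3: scan_readings done: -4
  4: stage values: -4 and 4
  5: descend: n=4 acc=0
Execution walk:
  scan_readings([11, 1, 3, 5, -4, 9, 6, -2, 9, 10]) -> -4  [called from probe_limits, line 17]
  merge_totals(0, 15) -> 15  [called from merge_totals, line 5]
  merge_totals(1, 14) -> 15  [called from merge_totals, line 5]
  merge_totals(2, 12) -> 15  [called from merge_totals, line 5]
  merge_totals(3, 9) -> 15  [called from merge_totals, line 5]
  merge_totals(4, 5) -> 15  [called from merge_totals, line 5]
  merge_totals(5, 0) -> 15  [called from probe_limits, line 20]
  probe_limits([11, 1, 3, 5, -4, 9, 6, -2, 9, 10]) -> 15  [called from main, line 35]
  fold_scores(15, 3) -> 12  [called from main, line 37]
Log origin:
  1 — main, line 34
  2 — probe_limits, line 16
  3 — scan_readings, line 12
  4 — probe_limits, line 19
  5-9 — merge_totals, line 4
  10 — main, line 36
  11 — fold_scores, line 23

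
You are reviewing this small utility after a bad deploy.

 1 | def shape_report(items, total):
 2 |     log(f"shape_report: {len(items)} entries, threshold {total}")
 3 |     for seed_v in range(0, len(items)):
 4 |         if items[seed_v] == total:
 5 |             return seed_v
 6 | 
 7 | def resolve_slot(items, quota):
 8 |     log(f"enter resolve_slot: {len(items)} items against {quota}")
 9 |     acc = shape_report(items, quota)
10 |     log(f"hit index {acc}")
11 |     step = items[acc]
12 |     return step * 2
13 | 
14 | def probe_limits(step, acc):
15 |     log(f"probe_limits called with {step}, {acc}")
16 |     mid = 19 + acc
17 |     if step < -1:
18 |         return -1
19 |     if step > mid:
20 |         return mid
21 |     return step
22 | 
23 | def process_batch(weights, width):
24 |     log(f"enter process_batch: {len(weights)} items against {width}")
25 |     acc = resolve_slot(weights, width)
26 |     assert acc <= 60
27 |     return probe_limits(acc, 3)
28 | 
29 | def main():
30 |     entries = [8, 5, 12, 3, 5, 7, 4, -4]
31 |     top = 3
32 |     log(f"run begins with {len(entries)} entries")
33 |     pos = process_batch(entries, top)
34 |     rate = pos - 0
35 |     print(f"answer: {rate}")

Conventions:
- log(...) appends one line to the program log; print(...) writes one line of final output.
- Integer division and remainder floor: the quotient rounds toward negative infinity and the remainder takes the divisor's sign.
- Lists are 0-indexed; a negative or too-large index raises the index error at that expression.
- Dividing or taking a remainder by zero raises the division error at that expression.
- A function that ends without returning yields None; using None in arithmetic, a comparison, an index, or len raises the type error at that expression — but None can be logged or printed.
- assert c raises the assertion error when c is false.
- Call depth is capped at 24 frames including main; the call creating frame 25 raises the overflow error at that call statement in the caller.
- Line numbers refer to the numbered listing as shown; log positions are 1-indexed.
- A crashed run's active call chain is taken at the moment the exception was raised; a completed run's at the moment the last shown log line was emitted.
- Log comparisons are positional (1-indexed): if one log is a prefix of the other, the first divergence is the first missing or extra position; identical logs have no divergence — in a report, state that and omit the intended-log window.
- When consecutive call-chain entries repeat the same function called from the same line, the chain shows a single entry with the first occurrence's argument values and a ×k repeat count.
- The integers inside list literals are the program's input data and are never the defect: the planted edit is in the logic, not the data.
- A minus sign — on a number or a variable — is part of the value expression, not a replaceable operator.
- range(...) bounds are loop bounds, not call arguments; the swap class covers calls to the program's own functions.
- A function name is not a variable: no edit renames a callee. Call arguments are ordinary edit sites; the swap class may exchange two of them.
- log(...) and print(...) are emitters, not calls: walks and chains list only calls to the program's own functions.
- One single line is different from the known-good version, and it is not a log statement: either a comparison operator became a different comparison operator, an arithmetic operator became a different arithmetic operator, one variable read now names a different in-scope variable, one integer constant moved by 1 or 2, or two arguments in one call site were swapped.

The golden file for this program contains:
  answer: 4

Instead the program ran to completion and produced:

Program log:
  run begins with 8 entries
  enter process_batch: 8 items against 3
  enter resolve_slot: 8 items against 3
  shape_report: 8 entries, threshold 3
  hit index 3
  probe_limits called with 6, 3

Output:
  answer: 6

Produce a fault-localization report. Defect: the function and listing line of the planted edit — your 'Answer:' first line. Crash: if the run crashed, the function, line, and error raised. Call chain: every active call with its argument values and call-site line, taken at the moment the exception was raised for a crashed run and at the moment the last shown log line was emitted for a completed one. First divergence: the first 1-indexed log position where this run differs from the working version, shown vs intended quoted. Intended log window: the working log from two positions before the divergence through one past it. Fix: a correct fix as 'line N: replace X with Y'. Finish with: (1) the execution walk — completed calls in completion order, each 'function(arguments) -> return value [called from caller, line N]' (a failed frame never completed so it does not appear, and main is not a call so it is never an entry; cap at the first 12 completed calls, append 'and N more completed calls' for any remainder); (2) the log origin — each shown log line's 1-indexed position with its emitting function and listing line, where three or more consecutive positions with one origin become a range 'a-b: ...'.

Answer: the defect is in main at line 34.
The tell: Nothing in the log betrays the bug — only the output does.
Call chain: main -> process_batch([8, 5, 12, 3, 5, 7, 4, -4], 3) (called at line 33) -> probe_limits(6, 3) (called at line 27).
First divergence: none; the two logs match at every position.
Execution walk:
  shape_report([8, 5, 12, 3, 5, 7, 4, -4], 3) -> 3  [called from resolve_slot, line 9]
  resolve_slot([8, 5, 12, 3, 5, 7, 4, -4], 3) -> 6  [called from process_batch, line 25]
  probe_limits(6, 3) -> 6  [called from process_batch, line 27]
  process_batch([8, 5, 12, 3, 5, 7, 4, -4], 3) -> 6  [called from main, line 33]
Log line origins:
  1: from main, line 32
  2: from process_batch, line 24
  3: from resolve_slot, line 8
  4: from shape_report, line 2
  5: from resolve_slot, line 10
  6: from probe_limits, line 15
A correct fix: line 34: replace `0` with `2`.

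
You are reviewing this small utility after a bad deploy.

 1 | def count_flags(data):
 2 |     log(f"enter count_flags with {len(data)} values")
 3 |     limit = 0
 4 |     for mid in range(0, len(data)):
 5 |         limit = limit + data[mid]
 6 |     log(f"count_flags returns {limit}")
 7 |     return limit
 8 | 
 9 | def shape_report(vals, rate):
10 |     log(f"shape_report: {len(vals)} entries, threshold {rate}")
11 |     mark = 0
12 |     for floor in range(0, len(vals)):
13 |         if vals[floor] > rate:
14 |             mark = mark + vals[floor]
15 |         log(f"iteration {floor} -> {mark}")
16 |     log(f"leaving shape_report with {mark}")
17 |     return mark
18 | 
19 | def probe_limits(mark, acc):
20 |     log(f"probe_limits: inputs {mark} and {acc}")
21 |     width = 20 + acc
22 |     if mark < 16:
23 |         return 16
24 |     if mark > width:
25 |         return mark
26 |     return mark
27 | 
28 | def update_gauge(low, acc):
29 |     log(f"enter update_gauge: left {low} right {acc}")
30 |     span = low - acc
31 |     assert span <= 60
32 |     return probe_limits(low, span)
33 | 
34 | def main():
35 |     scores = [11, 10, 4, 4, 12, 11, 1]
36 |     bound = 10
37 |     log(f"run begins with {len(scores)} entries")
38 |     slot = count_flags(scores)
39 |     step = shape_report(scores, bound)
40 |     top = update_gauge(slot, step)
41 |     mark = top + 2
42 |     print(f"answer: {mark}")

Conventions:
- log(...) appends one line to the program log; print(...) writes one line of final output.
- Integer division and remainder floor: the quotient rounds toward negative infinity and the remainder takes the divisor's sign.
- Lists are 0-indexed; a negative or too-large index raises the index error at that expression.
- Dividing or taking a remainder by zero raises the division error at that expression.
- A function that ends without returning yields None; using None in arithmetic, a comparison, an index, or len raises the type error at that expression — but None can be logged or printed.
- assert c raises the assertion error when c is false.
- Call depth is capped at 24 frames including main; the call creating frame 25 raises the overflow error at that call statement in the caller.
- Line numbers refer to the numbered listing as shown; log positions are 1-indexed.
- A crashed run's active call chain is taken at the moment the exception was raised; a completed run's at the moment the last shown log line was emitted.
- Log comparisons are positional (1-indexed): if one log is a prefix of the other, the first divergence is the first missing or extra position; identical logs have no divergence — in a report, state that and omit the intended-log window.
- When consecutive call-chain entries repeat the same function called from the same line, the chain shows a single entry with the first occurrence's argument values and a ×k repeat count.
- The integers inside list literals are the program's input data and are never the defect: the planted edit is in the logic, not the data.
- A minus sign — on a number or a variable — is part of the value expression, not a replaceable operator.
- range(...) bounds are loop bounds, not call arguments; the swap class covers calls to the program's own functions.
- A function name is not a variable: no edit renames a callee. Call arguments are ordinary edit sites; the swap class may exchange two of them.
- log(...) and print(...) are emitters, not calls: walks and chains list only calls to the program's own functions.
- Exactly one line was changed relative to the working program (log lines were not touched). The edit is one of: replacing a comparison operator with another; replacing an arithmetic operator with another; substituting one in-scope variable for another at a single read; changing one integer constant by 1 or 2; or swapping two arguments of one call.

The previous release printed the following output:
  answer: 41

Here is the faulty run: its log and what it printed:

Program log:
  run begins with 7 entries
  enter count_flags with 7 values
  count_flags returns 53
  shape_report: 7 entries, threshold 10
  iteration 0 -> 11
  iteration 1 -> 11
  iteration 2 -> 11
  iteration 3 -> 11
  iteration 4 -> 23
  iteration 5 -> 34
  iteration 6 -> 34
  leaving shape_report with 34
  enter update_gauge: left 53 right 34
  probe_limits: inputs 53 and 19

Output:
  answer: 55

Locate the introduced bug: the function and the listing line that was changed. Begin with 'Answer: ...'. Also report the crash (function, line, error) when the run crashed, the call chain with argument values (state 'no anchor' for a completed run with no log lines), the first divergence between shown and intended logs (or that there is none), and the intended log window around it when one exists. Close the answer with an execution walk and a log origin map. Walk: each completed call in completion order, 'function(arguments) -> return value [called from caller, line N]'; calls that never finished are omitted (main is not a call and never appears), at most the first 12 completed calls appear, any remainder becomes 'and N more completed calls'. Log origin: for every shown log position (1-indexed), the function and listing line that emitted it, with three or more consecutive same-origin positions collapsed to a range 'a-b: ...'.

Answer: the defect is in probe_limits at line 25.
Core observation: Every logged value matches the working version; the printed result is what differs.
Call chain: main -> update_gauge(53, 34) (called at line 40) -> probe_limits(53, 19) (called at line 32).
First divergence: none — the logs agree in full.
Execution walk:
  count_flags([11, 10, 4, 4, 12, 11, 1]) -> 53  [called from main, line 38]
  shape_report([11, 10, 4, 4, 12, 11, 1], 10) -> 34  [called from main, line 39]
  probe_limits(53, 19) -> 53  [called from update_gauge, line 32]
  update_gauge(53, 34) -> 53  [called from main, line 40]
Log origins:
  1: logged in main at line 37
  2: logged in count_flags at line 2
  3: logged in count_flags at line 6
  4: logged in shape_report at line 10
  5-11: logged in shape_report at line 15
  12: logged in shape_report at line 16
  13: logged in update_gauge at line 29
  14: logged in probe_limits at line 20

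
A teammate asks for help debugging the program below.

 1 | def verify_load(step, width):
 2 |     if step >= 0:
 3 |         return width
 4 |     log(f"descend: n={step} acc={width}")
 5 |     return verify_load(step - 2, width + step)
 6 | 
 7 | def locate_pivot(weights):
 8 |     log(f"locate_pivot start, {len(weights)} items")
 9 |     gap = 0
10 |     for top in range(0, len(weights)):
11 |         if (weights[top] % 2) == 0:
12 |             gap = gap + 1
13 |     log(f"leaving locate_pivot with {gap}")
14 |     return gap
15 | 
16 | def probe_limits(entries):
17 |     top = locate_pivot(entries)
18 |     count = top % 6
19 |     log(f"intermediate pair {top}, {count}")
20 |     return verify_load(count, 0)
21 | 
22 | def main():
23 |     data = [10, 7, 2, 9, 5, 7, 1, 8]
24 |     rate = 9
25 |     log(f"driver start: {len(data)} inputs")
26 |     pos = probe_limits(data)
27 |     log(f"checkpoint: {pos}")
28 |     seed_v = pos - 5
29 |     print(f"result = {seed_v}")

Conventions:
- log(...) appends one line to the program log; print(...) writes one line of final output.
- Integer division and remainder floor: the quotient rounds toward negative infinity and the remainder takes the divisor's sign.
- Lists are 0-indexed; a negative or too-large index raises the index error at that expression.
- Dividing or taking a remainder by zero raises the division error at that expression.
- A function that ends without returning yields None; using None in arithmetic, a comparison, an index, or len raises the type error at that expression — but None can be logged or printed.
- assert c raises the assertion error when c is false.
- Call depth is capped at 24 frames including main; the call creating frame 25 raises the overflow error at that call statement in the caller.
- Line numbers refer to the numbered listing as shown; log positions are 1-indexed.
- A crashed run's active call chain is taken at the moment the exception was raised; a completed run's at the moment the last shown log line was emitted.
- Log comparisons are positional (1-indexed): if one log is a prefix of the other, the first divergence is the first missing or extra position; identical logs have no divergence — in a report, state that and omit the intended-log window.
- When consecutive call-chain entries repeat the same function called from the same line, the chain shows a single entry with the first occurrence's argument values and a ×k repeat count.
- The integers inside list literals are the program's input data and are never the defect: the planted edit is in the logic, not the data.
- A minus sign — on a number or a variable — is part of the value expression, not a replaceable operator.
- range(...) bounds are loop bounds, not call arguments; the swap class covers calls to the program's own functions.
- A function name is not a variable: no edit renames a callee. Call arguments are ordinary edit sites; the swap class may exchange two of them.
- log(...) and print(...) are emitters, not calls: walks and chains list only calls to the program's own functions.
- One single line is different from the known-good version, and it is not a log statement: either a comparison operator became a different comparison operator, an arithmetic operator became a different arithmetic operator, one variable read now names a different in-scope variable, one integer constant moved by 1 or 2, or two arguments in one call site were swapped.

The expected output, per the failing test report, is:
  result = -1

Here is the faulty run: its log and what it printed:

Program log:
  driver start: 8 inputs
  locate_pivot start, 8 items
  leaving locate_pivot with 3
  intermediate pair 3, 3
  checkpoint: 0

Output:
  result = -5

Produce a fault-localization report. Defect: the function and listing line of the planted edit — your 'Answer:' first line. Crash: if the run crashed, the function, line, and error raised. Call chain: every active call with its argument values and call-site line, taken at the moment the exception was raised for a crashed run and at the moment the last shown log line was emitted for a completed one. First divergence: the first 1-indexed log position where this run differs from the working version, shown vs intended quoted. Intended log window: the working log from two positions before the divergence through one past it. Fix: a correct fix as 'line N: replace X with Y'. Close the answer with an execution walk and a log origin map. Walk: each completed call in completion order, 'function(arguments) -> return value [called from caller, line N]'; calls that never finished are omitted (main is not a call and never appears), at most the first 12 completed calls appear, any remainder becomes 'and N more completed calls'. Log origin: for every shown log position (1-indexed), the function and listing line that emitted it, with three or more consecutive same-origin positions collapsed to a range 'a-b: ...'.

Answer: the defect is in verify_load at line 2.
Key fact: Position 5 is the first bad log line: 'checkpoint: 0' should read 'descend: n=3 acc=0'.
Call chain: main.
First divergence: position 5 — shown 'checkpoint: 0', intended 'descend: n=3 acc=0'.
Intended log window:
  3: leaving locate_pivot with 3
  4: intermediate pair 3, 3
  5: descend: n=3 acc=0
  6: descend: n=1 acc=3
Execution walk:
  locate_pivot([10, 7, 2, 9, 5, 7, 1, 8]) -> 3  [called from probe_limits, line 17]
  verify_load(3, 0) -> 0  [called from probe_limits, line 20]
  probe_limits([10, 7, 2, 9, 5, 7, 1, 8]) -> 0  [called from main, line 26]
Log line origins:
  1: emitted by main (line 25)
  2: emitted by locate_pivot (line 8)
  3: emitted by locate_pivot (line 13)
  4: emitted by probe_limits (line 19)
  5: emitted by main (line 27)
A correct fix: line 2: replace `>=` with `<=`.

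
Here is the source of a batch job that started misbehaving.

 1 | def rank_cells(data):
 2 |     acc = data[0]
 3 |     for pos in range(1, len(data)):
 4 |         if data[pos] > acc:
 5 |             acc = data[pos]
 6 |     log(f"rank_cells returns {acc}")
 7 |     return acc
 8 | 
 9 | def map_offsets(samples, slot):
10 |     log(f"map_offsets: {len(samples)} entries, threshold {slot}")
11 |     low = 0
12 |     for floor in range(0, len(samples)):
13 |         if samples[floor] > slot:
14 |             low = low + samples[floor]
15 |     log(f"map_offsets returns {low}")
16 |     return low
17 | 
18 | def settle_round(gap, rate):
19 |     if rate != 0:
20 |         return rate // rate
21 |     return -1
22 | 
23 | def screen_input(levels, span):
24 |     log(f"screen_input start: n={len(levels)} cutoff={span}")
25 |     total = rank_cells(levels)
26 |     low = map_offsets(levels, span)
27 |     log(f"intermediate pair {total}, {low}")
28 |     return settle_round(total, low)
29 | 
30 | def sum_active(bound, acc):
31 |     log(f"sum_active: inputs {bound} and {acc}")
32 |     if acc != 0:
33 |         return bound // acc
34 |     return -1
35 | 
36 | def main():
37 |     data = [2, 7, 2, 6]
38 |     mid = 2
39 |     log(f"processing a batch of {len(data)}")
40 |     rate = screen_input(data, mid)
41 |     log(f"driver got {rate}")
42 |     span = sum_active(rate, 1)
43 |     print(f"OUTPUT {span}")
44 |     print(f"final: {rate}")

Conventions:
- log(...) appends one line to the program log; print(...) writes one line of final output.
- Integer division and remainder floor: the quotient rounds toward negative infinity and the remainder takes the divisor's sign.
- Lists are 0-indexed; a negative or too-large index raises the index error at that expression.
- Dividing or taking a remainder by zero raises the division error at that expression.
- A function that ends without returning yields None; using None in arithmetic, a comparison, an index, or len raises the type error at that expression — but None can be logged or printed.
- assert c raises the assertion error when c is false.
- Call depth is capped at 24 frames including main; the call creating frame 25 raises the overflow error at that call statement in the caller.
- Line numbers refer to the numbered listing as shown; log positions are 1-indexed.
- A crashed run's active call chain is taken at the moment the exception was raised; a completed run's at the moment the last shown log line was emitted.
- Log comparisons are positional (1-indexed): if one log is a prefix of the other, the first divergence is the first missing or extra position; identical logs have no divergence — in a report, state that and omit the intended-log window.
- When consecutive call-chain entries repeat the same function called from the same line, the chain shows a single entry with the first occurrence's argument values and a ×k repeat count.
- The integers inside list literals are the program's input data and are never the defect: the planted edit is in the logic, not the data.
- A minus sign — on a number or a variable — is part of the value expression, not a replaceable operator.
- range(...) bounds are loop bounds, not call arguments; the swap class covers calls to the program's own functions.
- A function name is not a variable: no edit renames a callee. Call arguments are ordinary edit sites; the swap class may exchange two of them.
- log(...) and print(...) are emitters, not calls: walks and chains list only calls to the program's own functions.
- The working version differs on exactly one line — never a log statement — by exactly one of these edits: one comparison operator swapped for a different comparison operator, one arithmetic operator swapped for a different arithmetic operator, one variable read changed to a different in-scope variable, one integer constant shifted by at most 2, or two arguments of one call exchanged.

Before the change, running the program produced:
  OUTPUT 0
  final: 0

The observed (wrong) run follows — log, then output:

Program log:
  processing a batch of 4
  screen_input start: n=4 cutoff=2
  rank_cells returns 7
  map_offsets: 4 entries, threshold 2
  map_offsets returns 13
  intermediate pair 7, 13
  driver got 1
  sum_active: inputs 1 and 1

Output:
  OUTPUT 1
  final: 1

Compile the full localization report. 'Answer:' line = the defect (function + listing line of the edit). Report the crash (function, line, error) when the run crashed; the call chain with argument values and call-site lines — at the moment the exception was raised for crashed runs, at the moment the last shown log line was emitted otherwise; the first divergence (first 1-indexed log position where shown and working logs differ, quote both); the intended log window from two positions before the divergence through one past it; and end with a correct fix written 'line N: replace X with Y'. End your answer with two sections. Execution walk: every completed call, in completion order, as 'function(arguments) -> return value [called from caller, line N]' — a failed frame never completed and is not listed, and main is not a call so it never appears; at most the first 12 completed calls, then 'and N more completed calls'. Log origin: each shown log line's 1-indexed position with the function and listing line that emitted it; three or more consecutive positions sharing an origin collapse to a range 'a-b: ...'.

Answer: the defect is in settle_round at line 20.
The tell: Position 7 is the first bad log line: 'driver got 1' should read 'driver got 0'.
Call chain: main -> sum_active(1, 1) (called at line 42).
First divergence: position 7 — the shown line 'driver got 1' should read 'driver got 0'.
Intended log window:
  5: map_offsets returns 13
  6: intermediate pair 7, 13
  7: driver got 0
  8: sum_active: inputs 0 and 1
Execution walk:
  rank_cells([2, 7, 2, 6]) -> 7  [called from screen_input, line 25]
  map_offsets([2, 7, 2, 6], 2) -> 13  [called from screen_input, line 26]
  settle_round(7, 13) -> 1  [called from screen_input, line 28]
  screen_input([2, 7, 2, 6], 2) -> 1  [called from main, line 40]
  sum_active(1, 1) -> 1  [called from main, line 42]
Origin of each log line:
  1: from main, line 39
  2: from screen_input, line 24
  3: from rank_cells, line 6
  4: from map_offsets, line 10
  5: from map_offsets, line 15
  6: from screen_input, line 27
  7: from main, line 41
  8: from sum_active, line 31
A correct fix: line 20: replace `rate // rate` with `gap // rate`.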